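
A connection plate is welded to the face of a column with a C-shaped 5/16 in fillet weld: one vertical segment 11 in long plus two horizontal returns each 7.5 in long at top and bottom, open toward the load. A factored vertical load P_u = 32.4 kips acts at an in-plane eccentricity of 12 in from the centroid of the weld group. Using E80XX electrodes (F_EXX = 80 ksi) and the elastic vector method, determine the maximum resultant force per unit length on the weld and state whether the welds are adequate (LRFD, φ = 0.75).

Total weld length L_w = 26 in. Treat welds as unit-width lines.
Centroid: x̄ = 2×7.5×3.75 / 26 = 2.163 in from the vertical weld.
Polar moment about centroid: J = I_x + I_y = [11³/12 + 2×7.5×5.5²] + [11×2.163² + 2(7.5³/12 + 7.5×1.587²)] = 724.2 in³.
Direct shear f_v = P/L_w = 32.4 / 26 = 1.246 kip/in (vertical).
Torsion M = P·e = 32.4 × 12 = 388.8 kip·in.
Critical point at (x, y) = (5.337, 5.5) from centroid. f_tx = M·y/J = 2.953 kip/in; f_ty = M·x/J = 2.865 kip/in.
Resultant f_max = √[f_tx² + (f_v + f_ty)²] = √[2.953² + (1.246 + 2.865)²] = 5.062 kip/in.
Capacity per unit length: φr_n = 0.75 × 0.6 × 80 × (0.707 × 0.3125) = 7.954 kip/in.
5.062 ≤ 7.954 → adequate.

f_max ≈ 5.06 kip/in; adequate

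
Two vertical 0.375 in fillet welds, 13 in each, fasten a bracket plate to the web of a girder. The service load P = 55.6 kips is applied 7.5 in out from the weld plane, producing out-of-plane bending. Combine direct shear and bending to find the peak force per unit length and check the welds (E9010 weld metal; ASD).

E90XX → F_EXX = 90 ksi.
L_w = 2 × 13 = 26 in; section modulus (unit throat) S = 2 × L²/6 = 56.33 in².
Direct shear f_v = P/L_w = 55.6/26 = 2.138 kip/in.
Moment M = P × e = 55.6 × 7.5 = 417 kip·in; bending f_b = M/S = 7.402 kip/in.
f_max = √(f_v² + f_b²) = √(2.138² + 7.402²) = 7.705 kip/in.
r_n/Ω = (1/2.0) × 0.6 × 90 × (0.707 × 0.375) = 7.158 kip/in → NOT adequate.

f_max ≈ 7.71 kip/in; NOT adequate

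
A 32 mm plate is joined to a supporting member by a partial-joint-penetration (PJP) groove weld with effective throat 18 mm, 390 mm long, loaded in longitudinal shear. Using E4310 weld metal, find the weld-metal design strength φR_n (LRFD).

E43XX → F_EXX = 430 MPa.
Effective throat (given) t_e = 18 mm.
A_we = 18 × 390 = 7020 mm².
F_nw = 0.6 F_EXX = 258 MPa.
φR_n = 0.75 × 258 × 7020 × 10⁻³ = 1358 kN.

φR_n ≈ 1360 kN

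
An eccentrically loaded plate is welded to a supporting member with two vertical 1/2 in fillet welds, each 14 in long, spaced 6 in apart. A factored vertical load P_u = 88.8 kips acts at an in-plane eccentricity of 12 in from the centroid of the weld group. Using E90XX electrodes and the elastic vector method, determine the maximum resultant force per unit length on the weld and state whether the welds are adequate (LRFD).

f_max ≈ 13 kip/in; adequate

E90XX → F_EXX = 90 ksi.
Total weld length L_w = 28 in. Treat welds as unit-width lines.
Polar moment about centroid: J = 2[d³/12 + d(b/2)²] = 2[14³/12 + 14×3²] = 709.3 in³.
Direct shear f_v = P/L_w = 88.8 / 28 = 3.171 kip/in (vertical).
Torsion M = P·e = 88.8 × 12 = 1065.6 kip·in.
Critical point at (x, y) = (3, 7) from centroid. f_tx = M·y/J = 10.52 kip/in; f_ty = M·x/J = 4.507 kip/in.
Resultant f_max = √[f_tx² + (f_v + f_ty)²] = √[10.52² + (3.171 + 4.507)²] = 13.02 kip/in.
Capacity per unit length: φr_n = 0.75 × 0.6 × 90 × (0.707 × 0.5) = 14.32 kip/in.
13.02 ≤ 14.32 → adequate.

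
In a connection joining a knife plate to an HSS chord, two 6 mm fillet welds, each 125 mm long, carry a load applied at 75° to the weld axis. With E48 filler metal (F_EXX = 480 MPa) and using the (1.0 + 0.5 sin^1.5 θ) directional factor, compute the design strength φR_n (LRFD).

φR_n ≈ 338 kN

t_e = 0.707 × 6 = 4.242 mm; A_we = 4.242 × 250 = 1060 mm².
Directional factor: 1.0 + 0.5 sin^1.5(75°) = 1.475.
F_nw = 0.6 × 480 × 1.475 = 424.7 MPa.
φR_n = 0.75 × 424.7 × 1060 × 10⁻³ = 337.8 kN.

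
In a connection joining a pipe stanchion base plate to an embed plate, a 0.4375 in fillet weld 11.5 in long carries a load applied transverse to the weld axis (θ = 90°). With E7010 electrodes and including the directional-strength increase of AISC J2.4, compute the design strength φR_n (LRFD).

φR_n ≈ 168 kip

E70XX → F_EXX = 70 ksi.
t_e = 0.707 × 0.4375 = 0.3093 in; A_we = 0.3093 × 11.5 = 3.557 in².
Directional factor: 1.0 + 0.5 sin^1.5(90°) = 1.5.
F_nw = 0.6 × 70 × 1.5 = 63 ksi.
φR_n = 0.75 × 63 × 3.557 = 168.1 kip.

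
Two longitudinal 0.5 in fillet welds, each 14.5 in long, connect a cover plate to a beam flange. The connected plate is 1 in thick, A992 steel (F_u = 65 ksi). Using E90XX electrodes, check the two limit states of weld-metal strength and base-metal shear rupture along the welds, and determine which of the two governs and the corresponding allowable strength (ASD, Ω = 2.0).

R_n/Ω ≈ 277 kips (weld metal governs)

E90XX → F_EXX = 90 ksi.
t_e = 0.707 × 0.5 = 0.3535 in; L = 29 in.
Weld metal: R_n/Ω = (1/2.0) × 0.6 × 90 × 0.3535 × 29 = 276.8 kips.
Base metal (shear rupture): R_n/Ω = (1/2.0) × 0.6 × 65 × 1 × 29 = 565.5 kips.
Governing: weld metal.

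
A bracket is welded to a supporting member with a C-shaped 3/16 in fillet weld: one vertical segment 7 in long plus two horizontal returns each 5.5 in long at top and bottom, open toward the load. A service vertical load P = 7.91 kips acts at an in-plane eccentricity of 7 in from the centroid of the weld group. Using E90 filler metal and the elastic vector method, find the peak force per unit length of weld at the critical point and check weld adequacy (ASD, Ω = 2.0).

E90XX → F_EXX = 90 ksi.
Total weld length L_w = 18 in. Treat welds as unit-width lines.
Centroid: x̄ = 2×5.5×2.75 / 18 = 1.681 in from the vertical weld.
Polar moment about centroid: J = I_x + I_y = [7³/12 + 2×5.5×3.5²] + [7×1.681² + 2(5.5³/12 + 5.5×1.069²)] = 223.4 in³.
Direct shear f_v = P/L_w = 7.91 / 18 = 0.4394 kip/in (vertical).
Torsion M = P·e = 7.91 × 7 = 55.37 kip·in.
Critical point at (x, y) = (3.819, 3.5) from centroid. f_tx = M·y/J = 0.8674 kip/in; f_ty = M·x/J = 0.9466 kip/in.
Resultant f_max = √[f_tx² + (f_v + f_ty)²] = √[0.8674² + (0.4394 + 0.9466)²] = 1.635 kip/in.
Capacity per unit length: r_n/Ω = (1/2.0) × 0.6 × 90 × (0.707 × 0.1875) = 3.579 kip/in.
1.635 ≤ 3.579 → adequate.

f_max ≈ 1.64 kip/in; adequate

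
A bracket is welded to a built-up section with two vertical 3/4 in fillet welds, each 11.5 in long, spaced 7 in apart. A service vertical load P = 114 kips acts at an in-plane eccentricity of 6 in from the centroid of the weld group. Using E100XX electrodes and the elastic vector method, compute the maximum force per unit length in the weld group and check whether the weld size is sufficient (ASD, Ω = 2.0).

E100XX → F_EXX = 100 ksi.
Total weld length L_w = 23 in. Treat welds as unit-width lines.
Polar moment about centroid: J = 2[d³/12 + d(b/2)²] = 2[11.5³/12 + 11.5×3.5²] = 535.2 in³.
Direct shear f_v = P/L_w = 114 / 23 = 4.957 kip/in (vertical).
Torsion M = P·e = 114 × 6 = 684 kip·in.
Critical point at (x, y) = (3.5, 5.75) from centroid. f_tx = M·y/J = 7.348 kip/in; f_ty = M·x/J = 4.473 kip/in.
Resultant f_max = √[f_tx² + (f_v + f_ty)²] = √[7.348² + (4.957 + 4.473)²] = 11.95 kip/in.
Capacity per unit length: r_n/Ω = (1/2.0) × 0.6 × 100 × (0.707 × 0.75) = 15.91 kip/in.
11.95 ≤ 15.91 → adequate.

f_max ≈ 12 kip/in; adequate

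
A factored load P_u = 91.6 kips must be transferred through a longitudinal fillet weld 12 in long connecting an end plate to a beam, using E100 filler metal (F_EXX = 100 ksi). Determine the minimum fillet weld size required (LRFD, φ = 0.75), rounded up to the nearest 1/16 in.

w = 1/4 in

Total weld length L = 12 in.
Required throat t_e = P_u / (φ × 0.6 F_EXX × L) = 91.6 / (0.75 × 0.6 × 100 × 12) = 0.1696 in.
Required leg w = t_e / 0.707 = 0.2399 in → use 1/4 in.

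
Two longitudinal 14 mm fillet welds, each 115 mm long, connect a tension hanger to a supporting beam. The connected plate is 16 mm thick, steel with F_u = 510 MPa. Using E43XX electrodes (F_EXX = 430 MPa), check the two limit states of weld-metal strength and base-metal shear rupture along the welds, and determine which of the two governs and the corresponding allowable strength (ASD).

t_e = 0.707 × 14 = 9.898 mm; L = 230 mm.
Weld metal: R_n/Ω = (1/2.0) × 0.6 × 430 × 9.898 × 230 × 10⁻³ = 293.7 kN.
Base metal (shear rupture): R_n/Ω = (1/2.0) × 0.6 × 510 × 16 × 230 × 10⁻³ = 563 kN.
Governing: weld metal.

R_n/Ω ≈ 294 kN (weld metal governs)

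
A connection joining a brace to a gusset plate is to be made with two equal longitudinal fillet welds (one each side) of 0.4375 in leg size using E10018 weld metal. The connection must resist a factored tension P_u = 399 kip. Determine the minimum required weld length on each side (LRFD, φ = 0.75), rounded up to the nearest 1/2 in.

E100XX → F_EXX = 100 ksi.
Throat t_e = 0.707 × 0.4375 = 0.3093 in.
φr_n = 0.75 × 0.6 × 100 × 0.3093 = 13.92 kip/in.
L_req = P_u / φr_n = 399 / 13.92 = 28.67 in total.
Per side: 28.67 / 2 = 14.33 in.
Round up → use L = 14.5 in on each side.

L = 14.5 in on each side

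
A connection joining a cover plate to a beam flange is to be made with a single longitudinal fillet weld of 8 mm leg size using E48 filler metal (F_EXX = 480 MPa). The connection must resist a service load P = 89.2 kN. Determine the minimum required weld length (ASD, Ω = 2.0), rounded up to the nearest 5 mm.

Throat t_e = 0.707 × 8 = 5.656 mm.
r_n/Ω = (0.6 × 480 × 5.656) / 2.0 = 814.5 N/mm = 0.8145 kN/mm.
L_req = P / (r_n/Ω) = 89.2 / 0.8145 = 109.5 mm total.
Round up → use L = 110 mm.

L = 110 mm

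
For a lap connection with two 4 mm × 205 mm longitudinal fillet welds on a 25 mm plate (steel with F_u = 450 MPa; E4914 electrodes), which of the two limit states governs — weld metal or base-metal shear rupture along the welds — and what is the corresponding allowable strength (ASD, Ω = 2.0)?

R_n/Ω ≈ 170 kN (weld metal governs)

E49XX → F_EXX = 490 MPa.
t_e = 0.707 × 4 = 2.828 mm; L = 410 mm.
Weld metal: R_n/Ω = (1/2.0) × 0.6 × 490 × 2.828 × 410 × 10⁻³ = 170.4 kN.
Base metal (shear rupture): R_n/Ω = (1/2.0) × 0.6 × 450 × 25 × 410 × 10⁻³ = 1384 kN.
Governing: weld metal.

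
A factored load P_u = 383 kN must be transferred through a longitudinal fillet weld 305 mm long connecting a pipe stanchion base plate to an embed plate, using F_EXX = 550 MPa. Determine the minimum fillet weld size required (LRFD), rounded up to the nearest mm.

Total weld length L = 305 mm.
Required throat t_e = P_u / (φ × 0.6 F_EXX × L) = 383 / (0.75 × 0.6 × 550 × 305 × 10⁻³) = 5.074 mm.
Required leg w = t_e / 0.707 = 7.176 mm → use 8 mm.

w = 8 mm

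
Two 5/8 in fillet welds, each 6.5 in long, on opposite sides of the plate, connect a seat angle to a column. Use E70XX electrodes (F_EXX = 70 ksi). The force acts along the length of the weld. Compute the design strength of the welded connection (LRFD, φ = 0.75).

φR_n ≈ 181 kip

Effective throat t_e = 0.707 × 0.625 = 0.4419 in.
Total length L = 13 in; A_we = 0.4419 × 13 = 5.744 in².
F_nw = 0.6 F_EXX = 0.6 × 70 = 42 ksi.
φR_n = 0.75 × 42 × 5.744 = 180.9 kip.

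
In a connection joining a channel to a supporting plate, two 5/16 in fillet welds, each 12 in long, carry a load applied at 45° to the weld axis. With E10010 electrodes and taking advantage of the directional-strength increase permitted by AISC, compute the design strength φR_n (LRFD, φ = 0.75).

φR_n ≈ 310 kip

E100XX → F_EXX = 100 ksi.
t_e = 0.707 × 0.3125 = 0.2209 in; A_we = 0.2209 × 24 = 5.302 in².
Directional factor: 1.0 + 0.5 sin^1.5(45°) = 1.297.
F_nw = 0.6 × 100 × 1.297 = 77.84 ksi.
φR_n = 0.75 × 77.84 × 5.302 = 309.6 kip.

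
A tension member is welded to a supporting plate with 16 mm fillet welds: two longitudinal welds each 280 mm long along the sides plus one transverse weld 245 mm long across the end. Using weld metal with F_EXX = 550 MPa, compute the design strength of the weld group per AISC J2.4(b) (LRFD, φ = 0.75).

φR_n ≈ 2360 kN

t_e = 0.707 × 16 = 11.31 mm.
R_nwl = 0.6 × 550 × 11.31 × 560 × 10⁻³ = 2090 kN (longitudinal, 2 welds).
R_nwt = 0.6 × 550 × 11.31 × 245 × 10⁻³ = 914.6 kN (transverse, base value).
(i) R_nwl + R_nwt = 3005 kN; (ii) 0.85 R_nwl + 1.5 R_nwt = 3149 kN.
R_n = max = 3149 kN [governs: (ii)]; φR_n = 2362 kN.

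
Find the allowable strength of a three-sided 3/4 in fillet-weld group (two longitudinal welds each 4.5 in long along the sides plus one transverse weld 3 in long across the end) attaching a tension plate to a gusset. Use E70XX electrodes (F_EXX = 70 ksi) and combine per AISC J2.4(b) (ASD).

R_n/Ω ≈ 135 kips

t_e = 0.707 × 0.75 = 0.5302 in.
R_nwl = 0.6 × 70 × 0.5302 × 9 = 200.4 kips (longitudinal, 2 welds).
R_nwt = 0.6 × 70 × 0.5302 × 3 = 66.81 kips (transverse, base value).
(i) R_nwl + R_nwt = 267.2 kips; (ii) 0.85 R_nwl + 1.5 R_nwt = 270.6 kips.
R_n = max = 270.6 kips [governs: (ii)]; R_n/Ω = 135.3 kips.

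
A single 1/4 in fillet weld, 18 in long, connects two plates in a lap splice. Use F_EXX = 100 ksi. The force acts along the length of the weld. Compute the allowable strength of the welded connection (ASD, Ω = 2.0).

Effective throat t_e = 0.707 × 0.25 = 0.1767 in.
Total length L = 18 in; A_we = 0.1767 × 18 = 3.181 in².
F_nw = 0.6 F_EXX = 0.6 × 100 = 60 ksi.
R_n = 60 × 3.181 = 190.9 kips; R_n/Ω = 190.9/2.0 = 95.44 kips.

R_n/Ω ≈ 95.4 kips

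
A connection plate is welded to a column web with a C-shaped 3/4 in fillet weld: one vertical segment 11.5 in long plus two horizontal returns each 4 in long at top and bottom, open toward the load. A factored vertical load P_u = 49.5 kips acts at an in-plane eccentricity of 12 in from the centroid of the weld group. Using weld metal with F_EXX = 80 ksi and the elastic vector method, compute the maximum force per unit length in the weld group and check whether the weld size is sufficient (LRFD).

f_max ≈ 10.7 kip/in; adequate

Total weld length L_w = 19.5 in. Treat welds as unit-width lines.
Centroid: x̄ = 2×4×2 / 19.5 = 0.8205 in from the vertical weld.
Polar moment about centroid: J = I_x + I_y = [11.5³/12 + 2×4×5.75²] + [11.5×0.8205² + 2(4³/12 + 4×1.179²)] = 420.8 in³.
Direct shear f_v = P/L_w = 49.5 / 19.5 = 2.538 kip/in (vertical).
Torsion M = P·e = 49.5 × 12 = 594 kip·in.
Critical point at (x, y) = (3.179, 5.75) from centroid. f_tx = M·y/J = 8.117 kip/in; f_ty = M·x/J = 4.488 kip/in.
Resultant f_max = √[f_tx² + (f_v + f_ty)²] = √[8.117² + (2.538 + 4.488)²] = 10.74 kip/in.
Capacity per unit length: φr_n = 0.75 × 0.6 × 80 × (0.707 × 0.75) = 19.09 kip/in.
10.74 ≤ 19.09 → adequate.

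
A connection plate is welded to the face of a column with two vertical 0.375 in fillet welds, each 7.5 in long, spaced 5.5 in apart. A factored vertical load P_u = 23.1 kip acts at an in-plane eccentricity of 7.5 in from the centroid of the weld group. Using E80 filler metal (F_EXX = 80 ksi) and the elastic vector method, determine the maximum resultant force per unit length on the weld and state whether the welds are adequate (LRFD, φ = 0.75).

f_max ≈ 5.44 kip/in; adequate

Total weld length L_w = 15 in. Treat welds as unit-width lines.
Polar moment about centroid: J = 2[d³/12 + d(b/2)²] = 2[7.5³/12 + 7.5×2.75²] = 183.8 in³.
Direct shear f_v = P/L_w = 23.1 / 15 = 1.54 kip/in (vertical).
Torsion M = P·e = 23.1 × 7.5 = 173.25 kip·in.
Critical point at (x, y) = (2.75, 3.75) from centroid. f_tx = M·y/J = 3.536 kip/in; f_ty = M·x/J = 2.593 kip/in.
Resultant f_max = √[f_tx² + (f_v + f_ty)²] = √[3.536² + (1.54 + 2.593)²] = 5.439 kip/in.
Capacity per unit length: φr_n = 0.75 × 0.6 × 80 × (0.707 × 0.375) = 9.544 kip/in.
5.439 ≤ 9.544 → adequate.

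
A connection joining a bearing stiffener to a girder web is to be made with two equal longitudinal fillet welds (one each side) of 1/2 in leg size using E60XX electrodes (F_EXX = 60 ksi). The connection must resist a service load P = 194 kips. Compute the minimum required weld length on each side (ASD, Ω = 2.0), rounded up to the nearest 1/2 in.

L = 15.5 in on each side

Throat t_e = 0.707 × 0.5 = 0.3535 in.
r_n/Ω = (0.6 × 60 × 0.3535) / 2.0 = 6.363 kip/in.
L_req = P / (r_n/Ω) = 194 / 6.363 = 30.49 in total.
Per side: 30.49 / 2 = 15.24 in.
Round up → use L = 15.5 in on each side.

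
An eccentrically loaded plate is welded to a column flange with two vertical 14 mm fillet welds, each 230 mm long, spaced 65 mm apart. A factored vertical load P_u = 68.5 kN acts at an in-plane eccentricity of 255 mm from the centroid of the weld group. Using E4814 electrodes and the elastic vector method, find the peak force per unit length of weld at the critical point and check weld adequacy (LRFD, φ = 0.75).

f_max ≈ 883 N/mm; adequate

E48XX → F_EXX = 480 MPa.
Total weld length L_w = 460 mm. Treat welds as unit-width lines.
Polar moment about centroid: J = 2[d³/12 + d(b/2)²] = 2[230³/12 + 230×32.5²] = 2514000 mm³.
Direct shear f_v = P/L_w = 68.5×10³ / 460 = 148.9 N/mm (vertical).
Torsion M = P·e = 68.5×10³ × 255 = 17468000 N·mm.
Critical point at (x, y) = (32.5, 115) from centroid. f_tx = M·y/J = 799.1 N/mm; f_ty = M·x/J = 225.8 N/mm.
Resultant f_max = √[f_tx² + (f_v + f_ty)²] = √[799.1² + (148.9 + 225.8)²] = 882.6 N/mm.
Capacity per unit length: φr_n = 0.75 × 0.6 × 480 × (0.707 × 14) = 2138 N/mm.
882.6 ≤ 2138 → adequate.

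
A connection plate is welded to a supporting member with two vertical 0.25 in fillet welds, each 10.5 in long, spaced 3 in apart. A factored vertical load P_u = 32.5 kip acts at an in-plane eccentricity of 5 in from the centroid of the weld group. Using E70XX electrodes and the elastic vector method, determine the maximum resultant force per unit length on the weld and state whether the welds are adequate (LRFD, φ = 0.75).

E70XX → F_EXX = 70 ksi.
Total weld length L_w = 21 in. Treat welds as unit-width lines.
Polar moment about centroid: J = 2[d³/12 + d(b/2)²] = 2[10.5³/12 + 10.5×1.5²] = 240.2 in³.
Direct shear f_v = P/L_w = 32.5 / 21 = 1.548 kip/in (vertical).
Torsion M = P·e = 32.5 × 5 = 162.5 kip·in.
Critical point at (x, y) = (1.5, 5.25) from centroid. f_tx = M·y/J = 3.552 kip/in; f_ty = M·x/J = 1.015 kip/in.
Resultant f_max = √[f_tx² + (f_v + f_ty)²] = √[3.552² + (1.548 + 1.015)²] = 4.38 kip/in.
Capacity per unit length: φr_n = 0.75 × 0.6 × 70 × (0.707 × 0.25) = 5.568 kip/in.
4.38 ≤ 5.568 → adequate.

f_max ≈ 4.38 kip/in; adequate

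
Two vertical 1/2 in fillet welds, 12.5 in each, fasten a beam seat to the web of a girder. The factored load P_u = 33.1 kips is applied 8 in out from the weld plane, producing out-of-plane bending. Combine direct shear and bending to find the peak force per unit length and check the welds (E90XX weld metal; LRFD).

E90XX → F_EXX = 90 ksi.
L_w = 2 × 12.5 = 25 in; section modulus (unit throat) S = 2 × L²/6 = 52.08 in².
Direct shear f_v = P/L_w = 33.1/25 = 1.324 kip/in.
Moment M = P × e = 33.1 × 8 = 264.8 kip·in; bending f_b = M/S = 5.084 kip/in.
f_max = √(f_v² + f_b²) = √(1.324² + 5.084²) = 5.254 kip/in.
φr_n = 0.75 × 0.6 × 90 × (0.707 × 0.5) = 14.32 kip/in → adequate.

f_max ≈ 5.25 kip/in; adequate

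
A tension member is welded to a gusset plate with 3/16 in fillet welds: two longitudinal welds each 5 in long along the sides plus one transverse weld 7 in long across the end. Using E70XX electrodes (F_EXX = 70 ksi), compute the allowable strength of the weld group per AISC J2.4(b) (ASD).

t_e = 0.707 × 0.1875 = 0.1326 in.
R_nwl = 0.6 × 70 × 0.1326 × 10 = 55.68 kips (longitudinal, 2 welds).
R_nwt = 0.6 × 70 × 0.1326 × 7 = 38.97 kips (transverse, base value).
(i) R_nwl + R_nwt = 94.65 kips; (ii) 0.85 R_nwl + 1.5 R_nwt = 105.8 kips.
R_n = max = 105.8 kips [governs: (ii)]; R_n/Ω = 52.89 kips.

R_n/Ω ≈ 52.9 kips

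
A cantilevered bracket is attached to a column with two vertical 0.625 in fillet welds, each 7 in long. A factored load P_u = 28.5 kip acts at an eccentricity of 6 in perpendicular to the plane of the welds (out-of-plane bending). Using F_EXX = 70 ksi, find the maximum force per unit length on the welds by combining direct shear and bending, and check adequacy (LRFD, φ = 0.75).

L_w = 2 × 7 = 14 in; section modulus (unit throat) S = 2 × L²/6 = 16.33 in².
Direct shear f_v = P/L_w = 28.5/14 = 2.036 kip/in.
Moment M = P × e = 28.5 × 6 = 171 kip·in; bending f_b = M/S = 10.47 kip/in.
f_max = √(f_v² + f_b²) = √(2.036² + 10.47²) = 10.67 kip/in.
φr_n = 0.75 × 0.6 × 70 × (0.707 × 0.625) = 13.92 kip/in → adequate.

f_max ≈ 10.7 kip/in; adequate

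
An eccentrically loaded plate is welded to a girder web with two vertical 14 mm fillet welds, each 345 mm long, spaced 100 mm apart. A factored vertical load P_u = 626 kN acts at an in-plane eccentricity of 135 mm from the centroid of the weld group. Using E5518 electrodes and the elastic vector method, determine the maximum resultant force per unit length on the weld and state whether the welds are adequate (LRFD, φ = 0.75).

E55XX → F_EXX = 550 MPa.
Total weld length L_w = 690 mm. Treat welds as unit-width lines.
Polar moment about centroid: J = 2[d³/12 + d(b/2)²] = 2[345³/12 + 345×50²] = 8569000 mm³.
Direct shear f_v = P/L_w = 626×10³ / 690 = 907.2 N/mm (vertical).
Torsion M = P·e = 626×10³ × 135 = 84510000 N·mm.
Critical point at (x, y) = (50, 172.5) from centroid. f_tx = M·y/J = 1701 N/mm; f_ty = M·x/J = 493.1 N/mm.
Resultant f_max = √[f_tx² + (f_v + f_ty)²] = √[1701² + (907.2 + 493.1)²] = 2203 N/mm.
Capacity per unit length: φr_n = 0.75 × 0.6 × 550 × (0.707 × 14) = 2450 N/mm.
2203 ≤ 2450 → adequate.

f_max ≈ 2200 N/mm; adequate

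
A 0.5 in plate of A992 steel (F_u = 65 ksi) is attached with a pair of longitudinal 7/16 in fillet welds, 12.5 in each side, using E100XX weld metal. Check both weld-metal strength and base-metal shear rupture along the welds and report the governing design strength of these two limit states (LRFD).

E100XX → F_EXX = 100 ksi.
t_e = 0.707 × 0.4375 = 0.3093 in; L = 25 in.
Weld metal: φR_n = 0.75 × 0.6 × 100 × 0.3093 × 25 = 348 kips.
Base metal (shear rupture): φR_n = 0.75 × 0.6 × 65 × 0.5 × 25 = 365.6 kips.
Governing: weld metal.

φR_n ≈ 348 kips (weld metal governs)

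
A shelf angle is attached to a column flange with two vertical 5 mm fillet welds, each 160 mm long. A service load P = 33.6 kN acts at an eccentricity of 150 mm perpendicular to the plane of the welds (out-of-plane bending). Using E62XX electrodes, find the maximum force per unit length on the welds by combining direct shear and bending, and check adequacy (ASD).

E62XX → F_EXX = 620 MPa.
L_w = 2 × 160 = 320 mm; section modulus (unit throat) S = 2 × L²/6 = 8533 mm².
Direct shear f_v = P/L_w = 33.6×10³/320 = 105 N/mm.
Moment M = P × e = 33.6×10³ × 150 = 5040000 N·mm; bending f_b = M/S = 590.6 N/mm.
f_max = √(f_v² + f_b²) = √(105² + 590.6²) = 599.9 N/mm.
r_n/Ω = (1/2.0) × 0.6 × 620 × (0.707 × 5) = 657.5 N/mm → adequate.

f_max ≈ 600 N/mm; adequate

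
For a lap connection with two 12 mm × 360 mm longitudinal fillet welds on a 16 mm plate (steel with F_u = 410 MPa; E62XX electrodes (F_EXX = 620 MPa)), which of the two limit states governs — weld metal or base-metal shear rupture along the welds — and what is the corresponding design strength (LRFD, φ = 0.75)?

φR_n ≈ 1700 kN (weld metal governs)

t_e = 0.707 × 12 = 8.484 mm; L = 720 mm.
Weld metal: φR_n = 0.75 × 0.6 × 620 × 8.484 × 720 × 10⁻³ = 1704 kN.
Base metal (shear rupture): φR_n = 0.75 × 0.6 × 410 × 16 × 720 × 10⁻³ = 2125 kN.
Governing: weld metal.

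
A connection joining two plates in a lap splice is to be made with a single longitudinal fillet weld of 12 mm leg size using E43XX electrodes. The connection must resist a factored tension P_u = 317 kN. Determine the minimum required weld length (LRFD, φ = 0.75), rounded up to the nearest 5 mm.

L = 195 mm

E43XX → F_EXX = 430 MPa.
Throat t_e = 0.707 × 12 = 8.484 mm.
φr_n = 0.75 × 0.6 × 430 × 8.484 × 10⁻³ = 1.642 kN/mm.
L_req = P_u / φr_n = 317 / 1.642 = 193.1 mm total.
Round up → use L = 195 mm.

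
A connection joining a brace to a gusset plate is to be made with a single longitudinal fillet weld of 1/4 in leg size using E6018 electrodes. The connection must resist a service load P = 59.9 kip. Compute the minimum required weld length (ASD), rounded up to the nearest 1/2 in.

L = 19 in

E60XX → F_EXX = 60 ksi.
Throat t_e = 0.707 × 0.25 = 0.1767 in.
r_n/Ω = (0.6 × 60 × 0.1767) / 2.0 = 3.181 kip/in.
L_req = P / (r_n/Ω) = 59.9 / 3.181 = 18.83 in total.
Round up → use L = 19 in.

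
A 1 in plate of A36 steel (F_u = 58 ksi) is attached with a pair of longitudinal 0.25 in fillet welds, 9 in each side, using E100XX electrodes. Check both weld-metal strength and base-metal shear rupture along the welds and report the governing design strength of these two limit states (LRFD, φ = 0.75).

E100XX → F_EXX = 100 ksi.
t_e = 0.707 × 0.25 = 0.1767 in; L = 18 in.
Weld metal: φR_n = 0.75 × 0.6 × 100 × 0.1767 × 18 = 143.2 kips.
Base metal (shear rupture): φR_n = 0.75 × 0.6 × 58 × 1 × 18 = 469.8 kips.
Governing: weld metal.

φR_n ≈ 143 kips (weld metal governs)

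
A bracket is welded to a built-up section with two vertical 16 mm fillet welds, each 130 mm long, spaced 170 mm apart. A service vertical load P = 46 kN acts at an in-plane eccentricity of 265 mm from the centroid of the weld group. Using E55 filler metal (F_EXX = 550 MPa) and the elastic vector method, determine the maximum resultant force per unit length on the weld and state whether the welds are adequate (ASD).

f_max ≈ 730 N/mm; adequate

Total weld length L_w = 260 mm. Treat welds as unit-width lines.
Polar moment about centroid: J = 2[d³/12 + d(b/2)²] = 2[130³/12 + 130×85²] = 2245000 mm³.
Direct shear f_v = P/L_w = 46×10³ / 260 = 176.9 N/mm (vertical).
Torsion M = P·e = 46×10³ × 265 = 12190000 N·mm.
Critical point at (x, y) = (85, 65) from centroid. f_tx = M·y/J = 353 N/mm; f_ty = M·x/J = 461.6 N/mm.
Resultant f_max = √[f_tx² + (f_v + f_ty)²] = √[353² + (176.9 + 461.6)²] = 729.6 N/mm.
Capacity per unit length: r_n/Ω = (1/2.0) × 0.6 × 550 × (0.707 × 16) = 1866 N/mm.
729.6 ≤ 1866 → adequate.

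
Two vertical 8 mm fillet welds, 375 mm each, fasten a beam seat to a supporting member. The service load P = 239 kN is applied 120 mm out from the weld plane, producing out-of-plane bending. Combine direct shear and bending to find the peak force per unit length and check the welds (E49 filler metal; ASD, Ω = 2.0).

f_max ≈ 690 N/mm; adequate

E49XX → F_EXX = 490 MPa.
L_w = 2 × 375 = 750 mm; section modulus (unit throat) S = 2 × L²/6 = 46880 mm².
Direct shear f_v = P/L_w = 239×10³/750 = 318.7 N/mm.
Moment M = P × e = 239×10³ × 120 = 28680000 N·mm; bending f_b = M/S = 611.8 N/mm.
f_max = √(f_v² + f_b²) = √(318.7² + 611.8²) = 689.9 N/mm.
r_n/Ω = (1/2.0) × 0.6 × 490 × (0.707 × 8) = 831.4 N/mm → adequate.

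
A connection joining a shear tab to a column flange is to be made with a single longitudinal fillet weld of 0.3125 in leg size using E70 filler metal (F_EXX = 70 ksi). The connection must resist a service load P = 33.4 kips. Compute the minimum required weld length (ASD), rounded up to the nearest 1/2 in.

Throat t_e = 0.707 × 0.3125 = 0.2209 in.
r_n/Ω = (0.6 × 70 × 0.2209) / 2.0 = 4.64 kip/in.
L_req = P / (r_n/Ω) = 33.4 / 4.64 = 7.199 in total.
Round up → use L = 7.5 in.

L = 7.5 in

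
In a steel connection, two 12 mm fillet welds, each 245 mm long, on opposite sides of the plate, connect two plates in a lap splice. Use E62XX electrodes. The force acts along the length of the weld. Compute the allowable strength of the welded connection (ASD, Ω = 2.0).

E62XX → F_EXX = 620 MPa.
Effective throat t_e = 0.707 × 12 = 8.484 mm.
Total length L = 490 mm; A_we = 8.484 × 490 = 4157 mm².
F_nw = 0.6 F_EXX = 0.6 × 620 = 372 MPa.
R_n = 372 × 4157 × 10⁻³ = 1546 kN; R_n/Ω = 1546/2.0 = 773.2 kN.

R_n/Ω ≈ 773 kN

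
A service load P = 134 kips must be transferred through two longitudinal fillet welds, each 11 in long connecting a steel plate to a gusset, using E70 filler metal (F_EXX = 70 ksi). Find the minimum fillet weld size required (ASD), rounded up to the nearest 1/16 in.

w = 7/16 in

Total weld length L = 22 in.
Required throat t_e = P × Ω / (0.6 F_EXX × L) = 134 × 2.0 / (0.6 × 70 × 22) = 0.29 in.
Required leg w = t_e / 0.707 = 0.4102 in → use 7/16 in.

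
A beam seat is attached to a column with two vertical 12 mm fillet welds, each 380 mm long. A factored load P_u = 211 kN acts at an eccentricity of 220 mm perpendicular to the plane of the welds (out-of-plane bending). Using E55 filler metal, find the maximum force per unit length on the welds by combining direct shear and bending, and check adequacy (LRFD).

f_max ≈ 1000 N/mm; adequate

E55XX → F_EXX = 550 MPa.
L_w = 2 × 380 = 760 mm; section modulus (unit throat) S = 2 × L²/6 = 48130 mm².
Direct shear f_v = P/L_w = 211×10³/760 = 277.6 N/mm.
Moment M = P × e = 211×10³ × 220 = 46420000 N·mm; bending f_b = M/S = 964.4 N/mm.
f_max = √(f_v² + f_b²) = √(277.6² + 964.4²) = 1004 N/mm.
φr_n = 0.75 × 0.6 × 550 × (0.707 × 12) = 2100 N/mm → adequate.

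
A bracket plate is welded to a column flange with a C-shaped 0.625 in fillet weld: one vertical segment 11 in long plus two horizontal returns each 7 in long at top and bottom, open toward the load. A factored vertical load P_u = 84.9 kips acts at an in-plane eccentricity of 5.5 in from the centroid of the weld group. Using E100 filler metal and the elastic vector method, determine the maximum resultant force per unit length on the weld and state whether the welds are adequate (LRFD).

E100XX → F_EXX = 100 ksi.
Total weld length L_w = 25 in. Treat welds as unit-width lines.
Centroid: x̄ = 2×7×3.5 / 25 = 1.96 in from the vertical weld.
Polar moment about centroid: J = I_x + I_y = [11³/12 + 2×7×5.5²] + [11×1.96² + 2(7³/12 + 7×1.54²)] = 667 in³.
Direct shear f_v = P/L_w = 84.9 / 25 = 3.396 kip/in (vertical).
Torsion M = P·e = 84.9 × 5.5 = 466.95 kip·in.
Critical point at (x, y) = (5.04, 5.5) from centroid. f_tx = M·y/J = 3.85 kip/in; f_ty = M·x/J = 3.528 kip/in.
Resultant f_max = √[f_tx² + (f_v + f_ty)²] = √[3.85² + (3.396 + 3.528)²] = 7.923 kip/in.
Capacity per unit length: φr_n = 0.75 × 0.6 × 100 × (0.707 × 0.625) = 19.88 kip/in.
7.923 ≤ 19.88 → adequate.

f_max ≈ 7.92 kip/in; adequate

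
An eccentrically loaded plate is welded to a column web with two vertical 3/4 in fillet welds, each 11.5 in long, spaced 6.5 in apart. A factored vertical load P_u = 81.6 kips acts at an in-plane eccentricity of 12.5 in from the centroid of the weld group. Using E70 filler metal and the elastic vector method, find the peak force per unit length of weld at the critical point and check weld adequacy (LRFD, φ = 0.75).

E70XX → F_EXX = 70 ksi.
Total weld length L_w = 23 in. Treat welds as unit-width lines.
Polar moment about centroid: J = 2[d³/12 + d(b/2)²] = 2[11.5³/12 + 11.5×3.25²] = 496.4 in³.
Direct shear f_v = P/L_w = 81.6 / 23 = 3.548 kip/in (vertical).
Torsion M = P·e = 81.6 × 12.5 = 1020 kip·in.
Critical point at (x, y) = (3.25, 5.75) from centroid. f_tx = M·y/J = 11.81 kip/in; f_ty = M·x/J = 6.678 kip/in.
Resultant f_max = √[f_tx² + (f_v + f_ty)²] = √[11.81² + (3.548 + 6.678)²] = 15.63 kip/in.
Capacity per unit length: φr_n = 0.75 × 0.6 × 70 × (0.707 × 0.75) = 16.7 kip/in.
15.63 ≤ 16.7 → adequate.

f_max ≈ 15.6 kip/in; adequate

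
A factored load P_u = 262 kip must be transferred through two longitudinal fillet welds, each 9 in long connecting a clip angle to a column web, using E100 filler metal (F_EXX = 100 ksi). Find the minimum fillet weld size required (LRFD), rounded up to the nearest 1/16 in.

w = 1/2 in

Total weld length L = 18 in.
Required throat t_e = P_u / (φ × 0.6 F_EXX × L) = 262 / (0.75 × 0.6 × 100 × 18) = 0.3235 in.
Required leg w = t_e / 0.707 = 0.4575 in → use 1/2 in.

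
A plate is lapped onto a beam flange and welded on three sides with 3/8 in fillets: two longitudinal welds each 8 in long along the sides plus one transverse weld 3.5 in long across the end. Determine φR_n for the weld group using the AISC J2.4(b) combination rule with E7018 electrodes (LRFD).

φR_n ≈ 163 kip

E70XX → F_EXX = 70 ksi.
t_e = 0.707 × 0.375 = 0.2651 in.
R_nwl = 0.6 × 70 × 0.2651 × 16 = 178.2 kip (longitudinal, 2 welds).
R_nwt = 0.6 × 70 × 0.2651 × 3.5 = 38.97 kip (transverse, base value).
(i) R_nwl + R_nwt = 217.1 kip; (ii) 0.85 R_nwl + 1.5 R_nwt = 209.9 kip.
R_n = max = 217.1 kip [governs: (i)]; φR_n = 162.9 kip.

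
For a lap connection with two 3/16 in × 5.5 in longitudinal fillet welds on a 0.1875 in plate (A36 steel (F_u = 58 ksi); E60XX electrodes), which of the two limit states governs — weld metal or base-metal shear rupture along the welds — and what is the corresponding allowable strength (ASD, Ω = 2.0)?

E60XX → F_EXX = 60 ksi.
t_e = 0.707 × 0.1875 = 0.1326 in; L = 11 in.
Weld metal: R_n/Ω = (1/2.0) × 0.6 × 60 × 0.1326 × 11 = 26.25 kip.
Base metal (shear rupture): R_n/Ω = (1/2.0) × 0.6 × 58 × 0.1875 × 11 = 35.89 kip.
Governing: weld metal.

R_n/Ω ≈ 26.2 kip (weld metal governs)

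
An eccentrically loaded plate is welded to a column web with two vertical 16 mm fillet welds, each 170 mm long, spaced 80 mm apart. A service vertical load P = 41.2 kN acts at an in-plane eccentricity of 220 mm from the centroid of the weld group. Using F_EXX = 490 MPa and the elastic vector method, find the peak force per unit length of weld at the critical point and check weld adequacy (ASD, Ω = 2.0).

Total weld length L_w = 340 mm. Treat welds as unit-width lines.
Polar moment about centroid: J = 2[d³/12 + d(b/2)²] = 2[170³/12 + 170×40²] = 1363000 mm³.
Direct shear f_v = P/L_w = 41.2×10³ / 340 = 121.2 N/mm (vertical).
Torsion M = P·e = 41.2×10³ × 220 = 9064000 N·mm.
Critical point at (x, y) = (40, 85) from centroid. f_tx = M·y/J = 565.3 N/mm; f_ty = M·x/J = 266 N/mm.
Resultant f_max = √[f_tx² + (f_v + f_ty)²] = √[565.3² + (121.2 + 266)²] = 685.2 N/mm.
Capacity per unit length: r_n/Ω = (1/2.0) × 0.6 × 490 × (0.707 × 16) = 1663 N/mm.
685.2 ≤ 1663 → adequate.

f_max ≈ 685 N/mm; adequate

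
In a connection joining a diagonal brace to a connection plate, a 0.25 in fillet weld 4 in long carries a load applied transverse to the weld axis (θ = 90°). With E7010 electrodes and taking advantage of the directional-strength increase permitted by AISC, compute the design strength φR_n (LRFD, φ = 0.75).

E70XX → F_EXX = 70 ksi.
t_e = 0.707 × 0.25 = 0.1767 in; A_we = 0.1767 × 4 = 0.707 in².
Directional factor: 1.0 + 0.5 sin^1.5(90°) = 1.5.
F_nw = 0.6 × 70 × 1.5 = 63 ksi.
φR_n = 0.75 × 63 × 0.707 = 33.41 kips.

φR_n ≈ 33.4 kips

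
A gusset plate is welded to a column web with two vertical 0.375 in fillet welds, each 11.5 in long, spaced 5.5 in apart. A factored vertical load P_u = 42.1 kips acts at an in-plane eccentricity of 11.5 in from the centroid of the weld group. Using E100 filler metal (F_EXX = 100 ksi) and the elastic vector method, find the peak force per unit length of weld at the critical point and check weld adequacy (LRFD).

f_max ≈ 8.18 kip/in; adequate

Total weld length L_w = 23 in. Treat welds as unit-width lines.
Polar moment about centroid: J = 2[d³/12 + d(b/2)²] = 2[11.5³/12 + 11.5×2.75²] = 427.4 in³.
Direct shear f_v = P/L_w = 42.1 / 23 = 1.83 kip/in (vertical).
Torsion M = P·e = 42.1 × 11.5 = 484.15 kip·in.
Critical point at (x, y) = (2.75, 5.75) from centroid. f_tx = M·y/J = 6.513 kip/in; f_ty = M·x/J = 3.115 kip/in.
Resultant f_max = √[f_tx² + (f_v + f_ty)²] = √[6.513² + (1.83 + 3.115)²] = 8.178 kip/in.
Capacity per unit length: φr_n = 0.75 × 0.6 × 100 × (0.707 × 0.375) = 11.93 kip/in.
8.178 ≤ 11.93 → adequate.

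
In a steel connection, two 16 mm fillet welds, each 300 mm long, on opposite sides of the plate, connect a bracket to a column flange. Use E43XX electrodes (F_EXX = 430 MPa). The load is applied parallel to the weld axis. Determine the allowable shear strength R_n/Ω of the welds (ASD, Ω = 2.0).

R_n/Ω ≈ 876 kN

Effective throat t_e = 0.707 × 16 = 11.31 mm.
Total length L = 600 mm; A_we = 11.31 × 600 = 6787 mm².
F_nw = 0.6 F_EXX = 0.6 × 430 = 258 MPa.
R_n = 258 × 6787 × 10⁻³ = 1751 kN; R_n/Ω = 1751/2.0 = 875.5 kN.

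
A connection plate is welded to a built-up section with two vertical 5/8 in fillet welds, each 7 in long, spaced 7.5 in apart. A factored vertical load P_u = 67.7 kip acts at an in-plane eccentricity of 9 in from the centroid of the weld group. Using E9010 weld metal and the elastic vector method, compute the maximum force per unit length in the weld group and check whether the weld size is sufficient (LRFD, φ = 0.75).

E90XX → F_EXX = 90 ksi.
Total weld length L_w = 14 in. Treat welds as unit-width lines.
Polar moment about centroid: J = 2[d³/12 + d(b/2)²] = 2[7³/12 + 7×3.75²] = 254 in³.
Direct shear f_v = P/L_w = 67.7 / 14 = 4.836 kip/in (vertical).
Torsion M = P·e = 67.7 × 9 = 609.3 kip·in.
Critical point at (x, y) = (3.75, 3.5) from centroid. f_tx = M·y/J = 8.394 kip/in; f_ty = M·x/J = 8.994 kip/in.
Resultant f_max = √[f_tx² + (f_v + f_ty)²] = √[8.394² + (4.836 + 8.994)²] = 16.18 kip/in.
Capacity per unit length: φr_n = 0.75 × 0.6 × 90 × (0.707 × 0.625) = 17.9 kip/in.
16.18 ≤ 17.9 → adequate.

f_max ≈ 16.2 kip/in; adequate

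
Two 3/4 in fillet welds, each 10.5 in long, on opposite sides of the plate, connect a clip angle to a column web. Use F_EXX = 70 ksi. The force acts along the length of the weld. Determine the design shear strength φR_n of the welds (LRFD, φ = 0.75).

Effective throat t_e = 0.707 × 0.75 = 0.5302 in.
Total length L = 21 in; A_we = 0.5302 × 21 = 11.14 in².
F_nw = 0.6 F_EXX = 0.6 × 70 = 42 ksi.
φR_n = 0.75 × 42 × 11.14 = 350.8 kip.

φR_n ≈ 351 kip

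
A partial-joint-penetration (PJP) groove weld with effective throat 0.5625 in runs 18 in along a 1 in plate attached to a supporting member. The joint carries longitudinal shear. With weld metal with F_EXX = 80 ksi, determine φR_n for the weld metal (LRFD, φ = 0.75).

Effective throat (given) t_e = 0.5625 in.
A_we = 0.5625 × 18 = 10.12 in².
F_nw = 0.6 F_EXX = 48 ksi.
φR_n = 0.75 × 48 × 10.12 = 364.5 kips.

φR_n ≈ 364 kips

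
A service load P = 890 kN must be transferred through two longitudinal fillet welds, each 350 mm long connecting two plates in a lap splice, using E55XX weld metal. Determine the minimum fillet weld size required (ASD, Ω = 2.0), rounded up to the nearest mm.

E55XX → F_EXX = 550 MPa.
Total weld length L = 700 mm.
Required throat t_e = P × Ω / (0.6 F_EXX × L) = 890 × 2.0 / (0.6 × 550 × 700 × 10⁻³) = 7.706 mm.
Required leg w = t_e / 0.707 = 10.9 mm → use 11 mm.

w = 11 mm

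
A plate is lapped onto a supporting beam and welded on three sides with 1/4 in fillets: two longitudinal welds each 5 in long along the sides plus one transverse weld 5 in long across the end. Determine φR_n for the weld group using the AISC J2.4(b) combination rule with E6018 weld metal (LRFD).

φR_n ≈ 76.4 kip

E60XX → F_EXX = 60 ksi.
t_e = 0.707 × 0.25 = 0.1767 in.
R_nwl = 0.6 × 60 × 0.1767 × 10 = 63.63 kip (longitudinal, 2 welds).
R_nwt = 0.6 × 60 × 0.1767 × 5 = 31.81 kip (transverse, base value).
(i) R_nwl + R_nwt = 95.44 kip; (ii) 0.85 R_nwl + 1.5 R_nwt = 101.8 kip.
R_n = max = 101.8 kip [governs: (ii)]; φR_n = 76.36 kip.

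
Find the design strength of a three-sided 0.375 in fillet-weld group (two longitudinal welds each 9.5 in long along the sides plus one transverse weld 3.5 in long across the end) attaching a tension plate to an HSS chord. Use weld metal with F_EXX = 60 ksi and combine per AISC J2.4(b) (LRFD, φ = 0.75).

φR_n ≈ 161 kip

t_e = 0.707 × 0.375 = 0.2651 in.
R_nwl = 0.6 × 60 × 0.2651 × 19 = 181.3 kip (longitudinal, 2 welds).
R_nwt = 0.6 × 60 × 0.2651 × 3.5 = 33.41 kip (transverse, base value).
(i) R_nwl + R_nwt = 214.8 kip; (ii) 0.85 R_nwl + 1.5 R_nwt = 204.3 kip.
R_n = max = 214.8 kip [governs: (i)]; φR_n = 161.1 kip.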